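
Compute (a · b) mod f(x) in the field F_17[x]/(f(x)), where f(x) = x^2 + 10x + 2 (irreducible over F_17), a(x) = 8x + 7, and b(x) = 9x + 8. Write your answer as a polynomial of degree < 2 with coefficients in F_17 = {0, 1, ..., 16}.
a · b ≡ 2x + 14 (mod f(x))

Multiply in F_17[x]: a(x)·b(x) = (8x + 7)·(9x + 8) = 4x^2 + 8x + 5. This has degree ≥ 2, so divide by f(x) over F_17: 4x^2 + 8x + 5 = (4)·(x^2 + 10x + 2) + (2x + 14). Hence a·b ≡ 2x + 14 (mod f). (F_17[x]/(f) is a field with 17^2 = 289 elements since f is irreducible of degree 2.)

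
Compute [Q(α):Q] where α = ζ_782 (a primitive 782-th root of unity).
[Q(α):Q] = 352

The minimal polynomial of ζ_782 over Q is the 782-th cyclotomic polynomial Φ_782(x), which is irreducible over Q and has degree φ(782) = 352. Hence [Q(α):Q] = φ(782) = 352.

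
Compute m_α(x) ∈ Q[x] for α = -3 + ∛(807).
m_α(x) = x^3 + 9x^2 + 27x - 780

Set β = α + 3 = ∛(807), so β^3 = 807. Then (α + 3)^3 - 807 = 0, i.e. α is a root of g(x) = (x + 3)^3 - 807 = x^3 + 9x^2 + 27x - 780. Since g(x) = h(x + 3) where h(x) = x^3 - 807, and h is irreducible over Q (because 807 is not a perfect cube, so h has no rational root, and a monic cubic with no rational root is irreducible), g is also irreducible (irreducibility is preserved under the substitution x → x + 3). Hence m_α(x) = x^3 + 9x^2 + 27x - 780.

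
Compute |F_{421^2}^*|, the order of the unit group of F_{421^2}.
|F_{421^2}^*| = 177240

F_{421^2} has 421^2 = 177241 elements; its multiplicative group consists of all nonzero elements, so |F_{421^2}^*| = 177241 - 1 = 177240. (It is cyclic since any finite subgroup of the multiplicative group of a field is cyclic.)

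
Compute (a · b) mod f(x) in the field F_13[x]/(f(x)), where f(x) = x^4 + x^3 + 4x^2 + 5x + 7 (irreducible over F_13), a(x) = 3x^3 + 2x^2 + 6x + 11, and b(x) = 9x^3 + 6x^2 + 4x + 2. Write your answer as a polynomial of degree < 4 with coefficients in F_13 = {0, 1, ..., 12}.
a · b ≡ 4x^3 + 3x^2 + 6x + 9 (mod f(x))

Multiply in F_13[x]: a(x)·b(x) = (3x^3 + 2x^2 + 6x + 11)·(9x^3 + 6x^2 + 4x + 2) = x^6 + 10x^5 + 6x^3 + 3x^2 + 4x + 9. This has degree ≥ 4, so divide by f(x) over F_13: x^6 + 10x^5 + 6x^3 + 3x^2 + 4x + 9 = (x^2 + 9x)·(x^4 + x^3 + 4x^2 + 5x + 7) + (4x^3 + 3x^2 + 6x + 9). Hence a·b ≡ 4x^3 + 3x^2 + 6x + 9 (mod f). (F_13[x]/(f) is a field with 13^4 = 28561 elements since f is irreducible of degree 4.)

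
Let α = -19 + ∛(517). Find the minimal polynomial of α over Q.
m_α(x) = x^3 + 57x^2 + 1083x + 6342

Set β = α + 19 = ∛(517), so β^3 = 517. Then (α + 19)^3 - 517 = 0, i.e. α is a root of g(x) = (x + 19)^3 - 517 = x^3 + 57x^2 + 1083x + 6342. Since g(x) = h(x + 19) where h(x) = x^3 - 517, and h is irreducible over Q (because 517 is not a perfect cube, so h has no rational root, and a monic cubic with no rational root is irreducible), g is also irreducible (irreducibility is preserved under the substitution x → x + 19). Hence m_α(x) = x^3 + 57x^2 + 1083x + 6342.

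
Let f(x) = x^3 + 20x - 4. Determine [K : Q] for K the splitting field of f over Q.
[K : Q] = 6

By the rational root test, any rational root of the monic integer polynomial f(x) = x^3 + 20x - 4 must be an integer dividing the constant term -4, i.e. one of ±{1, 2, 4}. Evaluating: f(1) = 17, f(-1) = -25, f(2) = 44, f(-2) = -52, f(4) = 140, f(-4) = -148; none is 0, so f has no rational root and is therefore irreducible over Q (a cubic with no linear factor over a field is irreducible). For an irreducible cubic, the Galois group is A_3 or S_3 according as the discriminant disc(f) = -4a^3 - 27b^2 = -4·(20)^3 - 27·(-4)^2 = -32432 is or is not a square in Q. Here disc(f) = -32432 is not a perfect square in Q, so the Galois group of f over Q is not contained in A_3 and must be all of S_3. The splitting field has degree |S_3| = 6 over Q, so [K : Q] = 6.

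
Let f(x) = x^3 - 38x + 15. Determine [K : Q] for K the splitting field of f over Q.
[K : Q] = 6

By the rational root test, any rational root of the monic integer polynomial f(x) = x^3 - 38x + 15 must be an integer dividing the constant term 15, i.e. one of ±{1, 3, 5, 15}. Evaluating: f(1) = -22, f(-1) = 52, f(3) = -72, f(-3) = 102, f(5) = -50, f(-5) = 80, f(15) = 2820, f(-15) = -2790; none is 0, so f has no rational root and is therefore irreducible over Q (a cubic with no linear factor over a field is irreducible). For an irreducible cubic, the Galois group is A_3 or S_3 according as the discriminant disc(f) = -4a^3 - 27b^2 = -4·(-38)^3 - 27·(15)^2 = 213413 is or is not a square in Q. Here disc(f) = 213413 is not a perfect square in Q, so the Galois group of f over Q is not contained in A_3 and must be all of S_3. The splitting field has degree |S_3| = 6 over Q, so [K : Q] = 6.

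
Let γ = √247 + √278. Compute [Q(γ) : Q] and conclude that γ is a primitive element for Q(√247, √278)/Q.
[Q(γ) : Q] = 4 (equivalently, Q(γ) = Q(√247, √278))

Obviously Q(γ) ⊆ Q(√247, √278), and [Q(√247, √278):Q] = 4 (since 247, 278 are distinct squarefree integers > 1 with 68666 not a perfect square). To show equality we compute the minimal polynomial of γ. From γ = √247 + √278: γ^2 = 247 + 2√(68666) + 278 = 525 + 2√(68666), so γ^2 - 525 = 2√(68666); squaring, (γ^2 - 525)^2 = 4·68666, i.e. γ^4 - 1050γ^2 + 275625 - 274664 = 0, i.e. γ^4 - 1050γ^2 + 961 = 0. So γ is a root of x^4 - 1050x^2 + 961. This polynomial is irreducible over Q: it has no rational root (each ±√247 ± √278 is irrational), and any factorization into two quadratics over Q would force √(68666) ∈ Q (pairing opposite roots) or √247, √278 ∈ Q (other pairings), all impossible. Hence [Q(γ):Q] = 4 = [Q(√247, √278):Q], so Q(γ) = Q(√247, √278).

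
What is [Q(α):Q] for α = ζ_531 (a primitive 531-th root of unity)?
[Q(α):Q] = 348

The minimal polynomial of ζ_531 over Q is the 531-th cyclotomic polynomial Φ_531(x), which is irreducible over Q and has degree φ(531) = 348. Hence [Q(α):Q] = φ(531) = 348.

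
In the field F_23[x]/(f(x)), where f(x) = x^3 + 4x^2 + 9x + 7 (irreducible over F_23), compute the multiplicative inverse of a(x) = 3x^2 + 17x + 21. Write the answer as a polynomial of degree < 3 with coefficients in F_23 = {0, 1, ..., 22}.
a(x)^(-1) ≡ 16x^2 + 12x + 19 (mod f(x))

Since f is irreducible over F_23, F_23[x]/(f) is a field and a(x) ≠ 0 has an inverse. Apply the extended Euclidean algorithm to f(x) and a(x) in F_23[x]: f(x) = (8x + 2)·a(x) + (14x + 11);  a(x) = (15x + 19)·(14x + 11) + (19). The last nonzero remainder is the constant 19 = gcd(f, a) in F_23. Back-substituting through the division chain expresses 19 = s(x)·a(x) + t(x)·f(x) with s(x) ≡ 5x^2 + 21x + 16 (mod f), so (5x^2 + 21x + 16)·a(x) ≡ 19 (mod f). Multiplying by 19^(-1) ≡ 17 in F_23 gives a(x)^(-1) ≡ 17·(5x^2 + 21x + 16) ≡ 16x^2 + 12x + 19 (mod f). Check: (3x^2 + 17x + 21)·(16x^2 + 12x + 19) = 2x^4 + 9x^3 + 22x^2 + 8 ≡ 1 (mod x^3 + 4x^2 + 9x + 7).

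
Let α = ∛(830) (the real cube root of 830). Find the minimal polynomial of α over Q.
m_α(x) = x^3 - 830

α satisfies α^3 = 830, so x^3 - 830 annihilates α. By the rational root test, a rational root p/q (in lowest terms) of x^3 - 830 would satisfy p^3 = 830 q^3, forcing q = 1 and p^3 = 830; but 830 is not a perfect cube, contradiction. A monic cubic over Q with no rational root is irreducible (any nontrivial factorization would include a linear factor). Hence x^3 - 830 is the minimal polynomial of α, and in particular [Q(α):Q] = 3.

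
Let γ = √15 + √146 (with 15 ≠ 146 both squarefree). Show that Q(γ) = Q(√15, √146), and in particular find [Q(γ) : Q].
[Q(γ) : Q] = 4 (equivalently, Q(γ) = Q(√15, √146))

Obviously Q(γ) ⊆ Q(√15, √146), and [Q(√15, √146):Q] = 4 (since 15, 146 are distinct squarefree integers > 1 with 2190 not a perfect square). To show equality we compute the minimal polynomial of γ. From γ = √15 + √146: γ^2 = 15 + 2√(2190) + 146 = 161 + 2√(2190), so γ^2 - 161 = 2√(2190); squaring, (γ^2 - 161)^2 = 4·2190, i.e. γ^4 - 322γ^2 + 25921 - 8760 = 0, i.e. γ^4 - 322γ^2 + 17161 = 0. So γ is a root of x^4 - 322x^2 + 17161. This polynomial is irreducible over Q: it has no rational root (each ±√15 ± √146 is irrational), and any factorization into two quadratics over Q would force √(2190) ∈ Q (pairing opposite roots) or √15, √146 ∈ Q (other pairings), all impossible. Hence [Q(γ):Q] = 4 = [Q(√15, √146):Q], so Q(γ) = Q(√15, √146).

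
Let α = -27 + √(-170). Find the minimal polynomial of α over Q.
m_α(x) = x^2 + 54x + 899

From α + 27 = √(-170), squaring gives (α + 27)^2 = -170, i.e. α^2 + 54α + 729 = -170, so α^2 + 54α + 899 = 0. The discriminant of x^2 + 54x + 899 is (54)^2 - 4·(899) = 2916 - 3596 = -680, and 4·(-170) is not a perfect square in Q since -170 is squarefree and ≠ 1. Hence x^2 + 54x + 899 is irreducible over Q and is the minimal polynomial of α.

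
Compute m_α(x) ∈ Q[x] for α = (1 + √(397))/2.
m_α(x) = x^2 - x - 99

From 2α - 1 = √(397), squaring gives (2α - 1)^2 = 397, i.e. 4α^2 - 4α + 1 = 397, so α^2 - α + (1 - 397)/4 = 0. Since 397 ≡ 1 (mod 4), (1 - 397)/4 = -99 ∈ Z. The polynomial x^2 - x - 99 has discriminant 1 - 4·(-99) = 397, which is not a perfect square in Q (d = 397 is squarefree and ≠ 1), so x^2 - x - 99 is irreducible over Q. It is the minimal polynomial of α.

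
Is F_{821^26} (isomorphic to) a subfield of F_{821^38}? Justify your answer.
No: F_{821^26} is not a subfield of F_{821^38}

F_{p^m} embeds in F_{p^n} iff m | n. Here 26 ∤ 38 (since 38 = 1·26 + 12 with remainder 12 ≠ 0), so F_{821^26} is not a subfield of F_{821^38}. Equivalently: if it were, the tower law would give 26 = [F_{821^26}:F_821] dividing [F_{821^38}:F_821] = 38, contradiction.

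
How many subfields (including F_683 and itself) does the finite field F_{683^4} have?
F_{683^4} has 3 subfields

The subfields of F_{p^n} are exactly the fields F_{p^d} for d | n (each is the fixed field of the unique index-d subgroup of Gal(F_{p^n}/F_p) ≅ Z/nZ). The divisors of n = 4 are {1, 2, 4}, giving 3 subfields: F_{683^1}, F_{683^2}, F_{683^4}.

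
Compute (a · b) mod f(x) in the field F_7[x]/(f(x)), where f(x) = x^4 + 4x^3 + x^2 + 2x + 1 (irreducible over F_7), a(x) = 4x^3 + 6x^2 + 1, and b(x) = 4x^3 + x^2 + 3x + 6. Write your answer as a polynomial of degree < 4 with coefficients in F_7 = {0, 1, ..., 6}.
a · b ≡ 5x^3 + 3x^2 + 6x (mod f(x))

Multiply in F_7[x]: a(x)·b(x) = (4x^3 + 6x^2 + 1)·(4x^3 + x^2 + 3x + 6) = 2x^6 + 4x^4 + 4x^3 + 2x^2 + 3x + 6. This has degree ≥ 4, so divide by f(x) over F_7: 2x^6 + 4x^4 + 4x^3 + 2x^2 + 3x + 6 = (2x^2 + 6x + 6)·(x^4 + 4x^3 + x^2 + 2x + 1) + (5x^3 + 3x^2 + 6x). Hence a·b ≡ 5x^3 + 3x^2 + 6x (mod f). (F_7[x]/(f) is a field with 7^4 = 2401 elements since f is irreducible of degree 4.)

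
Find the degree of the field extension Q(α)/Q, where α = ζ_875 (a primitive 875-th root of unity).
[Q(α):Q] = 600

The minimal polynomial of ζ_875 over Q is the 875-th cyclotomic polynomial Φ_875(x), which is irreducible over Q and has degree φ(875) = 600. Hence [Q(α):Q] = φ(875) = 600.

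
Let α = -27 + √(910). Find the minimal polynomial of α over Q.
m_α(x) = x^2 + 54x - 181

From α + 27 = √(910), squaring gives (α + 27)^2 = 910, i.e. α^2 + 54α + 729 = 910, so α^2 + 54α - 181 = 0. The discriminant of x^2 + 54x - 181 is (54)^2 - 4·(-181) = 2916 + 724 = 3640, and 4·(910) is not a perfect square in Q since 910 is squarefree and ≠ 1. Hence x^2 + 54x - 181 is irreducible over Q and is the minimal polynomial of α.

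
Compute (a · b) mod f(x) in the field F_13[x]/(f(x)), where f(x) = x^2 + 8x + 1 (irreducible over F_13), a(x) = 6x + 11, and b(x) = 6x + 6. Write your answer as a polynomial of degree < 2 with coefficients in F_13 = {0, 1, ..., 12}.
a · b ≡ 9x + 4 (mod f(x))

Multiply in F_13[x]: a(x)·b(x) = (6x + 11)·(6x + 6) = 10x^2 + 11x + 1. This has degree ≥ 2, so divide by f(x) over F_13: 10x^2 + 11x + 1 = (10)·(x^2 + 8x + 1) + (9x + 4). Hence a·b ≡ 9x + 4 (mod f). (F_13[x]/(f) is a field with 13^2 = 169 elements since f is irreducible of degree 2.)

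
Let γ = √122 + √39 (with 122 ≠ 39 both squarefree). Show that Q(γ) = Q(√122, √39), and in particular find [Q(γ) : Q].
[Q(γ) : Q] = 4 (equivalently, Q(γ) = Q(√122, √39))

Obviously Q(γ) ⊆ Q(√122, √39), and [Q(√122, √39):Q] = 4 (since 122, 39 are distinct squarefree integers > 1 with 4758 not a perfect square). To show equality we compute the minimal polynomial of γ. From γ = √122 + √39: γ^2 = 122 + 2√(4758) + 39 = 161 + 2√(4758), so γ^2 - 161 = 2√(4758); squaring, (γ^2 - 161)^2 = 4·4758, i.e. γ^4 - 322γ^2 + 25921 - 19032 = 0, i.e. γ^4 - 322γ^2 + 6889 = 0. So γ is a root of x^4 - 322x^2 + 6889. This polynomial is irreducible over Q: it has no rational root (each ±√122 ± √39 is irrational), and any factorization into two quadratics over Q would force √(4758) ∈ Q (pairing opposite roots) or √122, √39 ∈ Q (other pairings), all impossible. Hence [Q(γ):Q] = 4 = [Q(√122, √39):Q], so Q(γ) = Q(√122, √39).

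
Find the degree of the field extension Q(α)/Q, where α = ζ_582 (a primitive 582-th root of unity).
[Q(α):Q] = 192

The minimal polynomial of ζ_582 over Q is the 582-th cyclotomic polynomial Φ_582(x), which is irreducible over Q and has degree φ(582) = 192. Hence [Q(α):Q] = φ(582) = 192.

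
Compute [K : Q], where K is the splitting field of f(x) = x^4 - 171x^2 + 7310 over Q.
[K : Q] = 4

Solving the quadratic in x^2: x^2 = (171 ± √(171^2 - 4·7310))/2 = (171 ± √1)/2 = (171 ± 1)/2, giving x^2 = 85 or x^2 = 86. So f(x) = (x^2 - 85)(x^2 - 86) and the roots of f are ±√85, ±√86. Hence the splitting field is K = Q(√85, √86). Since 85 and 86 are distinct squarefree integers > 1, their product 7310 is not a perfect square, so √86 ∉ Q(√85). By the tower law [K:Q] = [Q(√85,√86):Q(√85)] · [Q(√85):Q] = 2 · 2 = 4.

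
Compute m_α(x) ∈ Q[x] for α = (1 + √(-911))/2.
m_α(x) = x^2 - x + 228

From 2α - 1 = √(-911), squaring gives (2α - 1)^2 = -911, i.e. 4α^2 - 4α + 1 = -911, so α^2 - α + (1 + 911)/4 = 0. Since -911 ≡ 1 (mod 4), (1 + 911)/4 = 228 ∈ Z. The polynomial x^2 - x + 228 has discriminant 1 - 4·(228) = -911, which is not a perfect square in Q (d = -911 is squarefree and ≠ 1), so x^2 - x + 228 is irreducible over Q. It is the minimal polynomial of α.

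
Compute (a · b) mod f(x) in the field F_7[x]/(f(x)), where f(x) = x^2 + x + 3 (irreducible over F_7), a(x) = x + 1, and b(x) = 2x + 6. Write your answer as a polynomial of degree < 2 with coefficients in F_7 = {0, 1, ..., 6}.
a · b ≡ 6x (mod f(x))

Multiply in F_7[x]: a(x)·b(x) = (x + 1)·(2x + 6) = 2x^2 + x + 6. This has degree ≥ 2, so divide by f(x) over F_7: 2x^2 + x + 6 = (2)·(x^2 + x + 3) + (6x). Hence a·b ≡ 6x (mod f). (F_7[x]/(f) is a field with 7^2 = 49 elements since f is irreducible of degree 2.)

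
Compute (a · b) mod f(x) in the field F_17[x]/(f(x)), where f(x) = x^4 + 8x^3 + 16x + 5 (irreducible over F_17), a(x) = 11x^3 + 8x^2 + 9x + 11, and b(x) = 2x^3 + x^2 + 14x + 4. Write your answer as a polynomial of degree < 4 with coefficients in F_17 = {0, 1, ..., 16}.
a · b ≡ 11x^3 + 12x^2 + 12x + 1 (mod f(x))

Multiply in F_17[x]: a(x)·b(x) = (11x^3 + 8x^2 + 9x + 11)·(2x^3 + x^2 + 14x + 4) = 5x^6 + 10x^5 + 10x^4 + 16x^2 + 3x + 10. This has degree ≥ 4, so divide by f(x) over F_17: 5x^6 + 10x^5 + 10x^4 + 16x^2 + 3x + 10 = (5x^2 + 4x + 12)·(x^4 + 8x^3 + 16x + 5) + (11x^3 + 12x^2 + 12x + 1). Hence a·b ≡ 11x^3 + 12x^2 + 12x + 1 (mod f). (F_17[x]/(f) is a field with 17^4 = 83521 elements since f is irreducible of degree 4.)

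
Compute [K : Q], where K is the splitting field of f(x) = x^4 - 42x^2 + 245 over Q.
[K : Q] = 4

Solving the quadratic in x^2: x^2 = (42 ± √(42^2 - 4·245))/2 = (42 ± √784)/2 = (42 ± 28)/2, giving x^2 = 7 or x^2 = 35. So f(x) = (x^2 - 7)(x^2 - 35) and the roots of f are ±√7, ±√35. Hence the splitting field is K = Q(√7, √35). Since 7 and 35 are distinct squarefree integers > 1, their product 245 is not a perfect square, so √35 ∉ Q(√7). By the tower law [K:Q] = [Q(√7,√35):Q(√7)] · [Q(√7):Q] = 2 · 2 = 4.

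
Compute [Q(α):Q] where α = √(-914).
[Q(α):Q] = 2

[Q(α):Q] equals the degree of the minimal polynomial of α. Here α^2 = -914 and x^2 + 914 is irreducible (d = -914 is squarefree, ≠ 1, hence not a square), so deg(m_α) = 2. Thus [Q(α):Q] = 2.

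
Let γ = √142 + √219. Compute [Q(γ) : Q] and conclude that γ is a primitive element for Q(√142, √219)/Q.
[Q(γ) : Q] = 4 (equivalently, Q(γ) = Q(√142, √219))

Obviously Q(γ) ⊆ Q(√142, √219), and [Q(√142, √219):Q] = 4 (since 142, 219 are distinct squarefree integers > 1 with 31098 not a perfect square). To show equality we compute the minimal polynomial of γ. From γ = √142 + √219: γ^2 = 142 + 2√(31098) + 219 = 361 + 2√(31098), so γ^2 - 361 = 2√(31098); squaring, (γ^2 - 361)^2 = 4·31098, i.e. γ^4 - 722γ^2 + 130321 - 124392 = 0, i.e. γ^4 - 722γ^2 + 5929 = 0. So γ is a root of x^4 - 722x^2 + 5929. This polynomial is irreducible over Q: it has no rational root (each ±√142 ± √219 is irrational), and any factorization into two quadratics over Q would force √(31098) ∈ Q (pairing opposite roots) or √142, √219 ∈ Q (other pairings), all impossible. Hence [Q(γ):Q] = 4 = [Q(√142, √219):Q], so Q(γ) = Q(√142, √219).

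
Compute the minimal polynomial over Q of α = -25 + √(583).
m_α(x) = x^2 + 50x + 42

From α + 25 = √(583), squaring gives (α + 25)^2 = 583, i.e. α^2 + 50α + 625 = 583, so α^2 + 50α + 42 = 0. The discriminant of x^2 + 50x + 42 is (50)^2 - 4·(42) = 2500 - 168 = 2332, and 4·(583) is not a perfect square in Q since 583 is squarefree and ≠ 1. Hence x^2 + 50x + 42 is irreducible over Q and is the minimal polynomial of α.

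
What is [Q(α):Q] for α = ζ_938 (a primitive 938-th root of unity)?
[Q(α):Q] = 396

The minimal polynomial of ζ_938 over Q is the 938-th cyclotomic polynomial Φ_938(x), which is irreducible over Q and has degree φ(938) = 396. Hence [Q(α):Q] = φ(938) = 396.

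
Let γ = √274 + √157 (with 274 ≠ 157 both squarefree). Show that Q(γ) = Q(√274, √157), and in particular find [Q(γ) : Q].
[Q(γ) : Q] = 4 (equivalently, Q(γ) = Q(√274, √157))

Obviously Q(γ) ⊆ Q(√274, √157), and [Q(√274, √157):Q] = 4 (since 274, 157 are distinct squarefree integers > 1 with 43018 not a perfect square). To show equality we compute the minimal polynomial of γ. From γ = √274 + √157: γ^2 = 274 + 2√(43018) + 157 = 431 + 2√(43018), so γ^2 - 431 = 2√(43018); squaring, (γ^2 - 431)^2 = 4·43018, i.e. γ^4 - 862γ^2 + 185761 - 172072 = 0, i.e. γ^4 - 862γ^2 + 13689 = 0. So γ is a root of x^4 - 862x^2 + 13689. This polynomial is irreducible over Q: it has no rational root (each ±√274 ± √157 is irrational), and any factorization into two quadratics over Q would force √(43018) ∈ Q (pairing opposite roots) or √274, √157 ∈ Q (other pairings), all impossible. Hence [Q(γ):Q] = 4 = [Q(√274, √157):Q], so Q(γ) = Q(√274, √157).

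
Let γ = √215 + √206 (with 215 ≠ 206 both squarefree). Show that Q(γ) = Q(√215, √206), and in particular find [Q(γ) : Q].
[Q(γ) : Q] = 4 (equivalently, Q(γ) = Q(√215, √206))

Obviously Q(γ) ⊆ Q(√215, √206), and [Q(√215, √206):Q] = 4 (since 215, 206 are distinct squarefree integers > 1 with 44290 not a perfect square). To show equality we compute the minimal polynomial of γ. From γ = √215 + √206: γ^2 = 215 + 2√(44290) + 206 = 421 + 2√(44290), so γ^2 - 421 = 2√(44290); squaring, (γ^2 - 421)^2 = 4·44290, i.e. γ^4 - 842γ^2 + 177241 - 177160 = 0, i.e. γ^4 - 842γ^2 + 81 = 0. So γ is a root of x^4 - 842x^2 + 81. This polynomial is irreducible over Q: it has no rational root (each ±√215 ± √206 is irrational), and any factorization into two quadratics over Q would force √(44290) ∈ Q (pairing opposite roots) or √215, √206 ∈ Q (other pairings), all impossible. Hence [Q(γ):Q] = 4 = [Q(√215, √206):Q], so Q(γ) = Q(√215, √206).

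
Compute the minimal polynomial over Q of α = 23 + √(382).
m_α(x) = x^2 - 46x + 147

From α - 23 = √(382), squaring gives (α - 23)^2 = 382, i.e. α^2 - 46α + 529 = 382, so α^2 - 46α + 147 = 0. The discriminant of x^2 - 46x + 147 is (-46)^2 - 4·(147) = 2116 - 588 = 1528, and 4·(382) is not a perfect square in Q since 382 is squarefree and ≠ 1. Hence x^2 - 46x + 147 is irreducible over Q and is the minimal polynomial of α.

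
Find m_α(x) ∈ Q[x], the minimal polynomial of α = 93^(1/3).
m_α(x) = x^3 - 93

α satisfies α^3 = 93, so x^3 - 93 annihilates α. By the rational root test, a rational root p/q (in lowest terms) of x^3 - 93 would satisfy p^3 = 93 q^3, forcing q = 1 and p^3 = 93; but 93 is not a perfect cube, contradiction. A monic cubic over Q with no rational root is irreducible (any nontrivial factorization would include a linear factor). Hence x^3 - 93 is the minimal polynomial of α, and in particular [Q(α):Q] = 3.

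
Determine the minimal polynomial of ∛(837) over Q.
m_α(x) = x^3 - 837

α satisfies α^3 = 837, so x^3 - 837 annihilates α. By the rational root test, a rational root p/q (in lowest terms) of x^3 - 837 would satisfy p^3 = 837 q^3, forcing q = 1 and p^3 = 837; but 837 is not a perfect cube, contradiction. A monic cubic over Q with no rational root is irreducible (any nontrivial factorization would include a linear factor). Hence x^3 - 837 is the minimal polynomial of α, and in particular [Q(α):Q] = 3.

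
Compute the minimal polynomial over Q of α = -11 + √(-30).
m_α(x) = x^2 + 22x + 151

From α + 11 = √(-30), squaring gives (α + 11)^2 = -30, i.e. α^2 + 22α + 121 = -30, so α^2 + 22α + 151 = 0. The discriminant of x^2 + 22x + 151 is (22)^2 - 4·(151) = 484 - 604 = -120, and 4·(-30) is not a perfect square in Q since -30 is squarefree and ≠ 1. Hence x^2 + 22x + 151 is irreducible over Q and is the minimal polynomial of α.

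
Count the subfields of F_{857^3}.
F_{857^3} has 2 subfields

The subfields of F_{p^n} are exactly the fields F_{p^d} for d | n (each is the fixed field of the unique index-d subgroup of Gal(F_{p^n}/F_p) ≅ Z/nZ). The divisors of n = 3 are {1, 3}, giving 2 subfields: F_{857^1}, F_{857^3}.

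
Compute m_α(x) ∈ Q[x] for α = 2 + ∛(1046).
m_α(x) = x^3 - 6x^2 + 12x - 1054

Set β = α - 2 = ∛(1046), so β^3 = 1046. Then (α - 2)^3 - 1046 = 0, i.e. α is a root of g(x) = (x - 2)^3 - 1046 = x^3 - 6x^2 + 12x - 1054. Since g(x) = h(x - 2) where h(x) = x^3 - 1046, and h is irreducible over Q (because 1046 is not a perfect cube, so h has no rational root, and a monic cubic with no rational root is irreducible), g is also irreducible (irreducibility is preserved under the substitution x → x - 2). Hence m_α(x) = x^3 - 6x^2 + 12x - 1054.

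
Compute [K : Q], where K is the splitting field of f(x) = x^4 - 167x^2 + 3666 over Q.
[K : Q] = 4

Solving the quadratic in x^2: x^2 = (167 ± √(167^2 - 4·3666))/2 = (167 ± √13225)/2 = (167 ± 115)/2, giving x^2 = 26 or x^2 = 141. So f(x) = (x^2 - 26)(x^2 - 141) and the roots of f are ±√26, ±√141. Hence the splitting field is K = Q(√26, √141). Since 26 and 141 are distinct squarefree integers > 1, their product 3666 is not a perfect square, so √141 ∉ Q(√26). By the tower law [K:Q] = [Q(√26,√141):Q(√26)] · [Q(√26):Q] = 2 · 2 = 4.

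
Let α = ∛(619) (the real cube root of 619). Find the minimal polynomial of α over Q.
m_α(x) = x^3 - 619

α satisfies α^3 = 619, so x^3 - 619 annihilates α. By the rational root test, a rational root p/q (in lowest terms) of x^3 - 619 would satisfy p^3 = 619 q^3, forcing q = 1 and p^3 = 619; but 619 is not a perfect cube, contradiction. A monic cubic over Q with no rational root is irreducible (any nontrivial factorization would include a linear factor). Hence x^3 - 619 is the minimal polynomial of α, and in particular [Q(α):Q] = 3.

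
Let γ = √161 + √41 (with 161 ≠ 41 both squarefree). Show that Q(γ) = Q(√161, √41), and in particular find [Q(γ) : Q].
[Q(γ) : Q] = 4 (equivalently, Q(γ) = Q(√161, √41))

Obviously Q(γ) ⊆ Q(√161, √41), and [Q(√161, √41):Q] = 4 (since 161, 41 are distinct squarefree integers > 1 with 6601 not a perfect square). To show equality we compute the minimal polynomial of γ. From γ = √161 + √41: γ^2 = 161 + 2√(6601) + 41 = 202 + 2√(6601), so γ^2 - 202 = 2√(6601); squaring, (γ^2 - 202)^2 = 4·6601, i.e. γ^4 - 404γ^2 + 40804 - 26404 = 0, i.e. γ^4 - 404γ^2 + 14400 = 0. So γ is a root of x^4 - 404x^2 + 14400. This polynomial is irreducible over Q: it has no rational root (each ±√161 ± √41 is irrational), and any factorization into two quadratics over Q would force √(6601) ∈ Q (pairing opposite roots) or √161, √41 ∈ Q (other pairings), all impossible. Hence [Q(γ):Q] = 4 = [Q(√161, √41):Q], so Q(γ) = Q(√161, √41).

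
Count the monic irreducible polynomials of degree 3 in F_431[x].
There are 26687520 monic irreducible polynomials of degree 3 over F_431

Each element of F_{431^3} that lies in no proper subfield is a root of exactly one monic irreducible of degree 3 over F_431, and each such polynomial has 3 distinct roots in F_{431^3}. By Möbius inversion the count is N_431(3) = (1/3) Σ_{d|3} μ(3/d) · 431^d = (1/3)(μ(3)·431^1 + μ(1)·431^3) = 80062560/3 = 26687520.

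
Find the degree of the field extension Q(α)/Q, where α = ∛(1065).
[Q(α):Q] = 3

The minimal polynomial of α is x^3 - 1065, irreducible over Q since 1065 is not a perfect cube (so x^3 - 1065 has no rational root). Hence [Q(α):Q] = deg(m_α) = 3.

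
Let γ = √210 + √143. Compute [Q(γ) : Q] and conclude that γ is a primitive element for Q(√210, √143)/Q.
[Q(γ) : Q] = 4 (equivalently, Q(γ) = Q(√210, √143))

Obviously Q(γ) ⊆ Q(√210, √143), and [Q(√210, √143):Q] = 4 (since 210, 143 are distinct squarefree integers > 1 with 30030 not a perfect square). To show equality we compute the minimal polynomial of γ. From γ = √210 + √143: γ^2 = 210 + 2√(30030) + 143 = 353 + 2√(30030), so γ^2 - 353 = 2√(30030); squaring, (γ^2 - 353)^2 = 4·30030, i.e. γ^4 - 706γ^2 + 124609 - 120120 = 0, i.e. γ^4 - 706γ^2 + 4489 = 0. So γ is a root of x^4 - 706x^2 + 4489. This polynomial is irreducible over Q: it has no rational root (each ±√210 ± √143 is irrational), and any factorization into two quadratics over Q would force √(30030) ∈ Q (pairing opposite roots) or √210, √143 ∈ Q (other pairings), all impossible. Hence [Q(γ):Q] = 4 = [Q(√210, √143):Q], so Q(γ) = Q(√210, √143).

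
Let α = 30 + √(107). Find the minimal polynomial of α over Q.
m_α(x) = x^2 - 60x + 793

From α - 30 = √(107), squaring gives (α - 30)^2 = 107, i.e. α^2 - 60α + 900 = 107, so α^2 - 60α + 793 = 0. The discriminant of x^2 - 60x + 793 is (-60)^2 - 4·(793) = 3600 - 3172 = 428, and 4·(107) is not a perfect square in Q since 107 is squarefree and ≠ 1. Hence x^2 - 60x + 793 is irreducible over Q and is the minimal polynomial of α.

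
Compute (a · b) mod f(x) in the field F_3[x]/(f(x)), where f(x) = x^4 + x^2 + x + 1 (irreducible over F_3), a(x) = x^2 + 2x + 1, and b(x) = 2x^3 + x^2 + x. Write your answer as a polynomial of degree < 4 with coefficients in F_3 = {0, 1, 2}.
a · b ≡ 2x^2 + 1 (mod f(x))

Multiply in F_3[x]: a(x)·b(x) = (x^2 + 2x + 1)·(2x^3 + x^2 + x) = 2x^5 + 2x^4 + 2x^3 + x. This has degree ≥ 4, so divide by f(x) over F_3: 2x^5 + 2x^4 + 2x^3 + x = (2x + 2)·(x^4 + x^2 + x + 1) + (2x^2 + 1). Hence a·b ≡ 2x^2 + 1 (mod f). (F_3[x]/(f) is a field with 3^4 = 81 elements since f is irreducible of degree 4.)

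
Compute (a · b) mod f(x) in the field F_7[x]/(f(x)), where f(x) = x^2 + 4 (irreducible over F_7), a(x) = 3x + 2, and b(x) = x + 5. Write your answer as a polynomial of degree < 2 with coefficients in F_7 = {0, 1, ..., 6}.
a · b ≡ 3x + 5 (mod f(x))

Multiply in F_7[x]: a(x)·b(x) = (3x + 2)·(x + 5) = 3x^2 + 3x + 3. This has degree ≥ 2, so divide by f(x) over F_7: 3x^2 + 3x + 3 = (3)·(x^2 + 4) + (3x + 5). Hence a·b ≡ 3x + 5 (mod f). (F_7[x]/(f) is a field with 7^2 = 49 elements since f is irreducible of degree 2.)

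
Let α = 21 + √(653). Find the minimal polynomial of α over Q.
m_α(x) = x^2 - 42x - 212

From α - 21 = √(653), squaring gives (α - 21)^2 = 653, i.e. α^2 - 42α + 441 = 653, so α^2 - 42α - 212 = 0. The discriminant of x^2 - 42x - 212 is (-42)^2 - 4·(-212) = 1764 + 848 = 2612, and 4·(653) is not a perfect square in Q since 653 is squarefree and ≠ 1. Hence x^2 - 42x - 212 is irreducible over Q and is the minimal polynomial of α.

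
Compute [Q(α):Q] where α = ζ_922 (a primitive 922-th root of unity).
[Q(α):Q] = 460

The minimal polynomial of ζ_922 over Q is the 922-th cyclotomic polynomial Φ_922(x), which is irreducible over Q and has degree φ(922) = 460. Hence [Q(α):Q] = φ(922) = 460.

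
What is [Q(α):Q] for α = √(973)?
[Q(α):Q] = 2

[Q(α):Q] equals the degree of the minimal polynomial of α. Here α^2 = 973 and x^2 - 973 is irreducible (d = 973 is squarefree, ≠ 1, hence not a square), so deg(m_α) = 2. Thus [Q(α):Q] = 2.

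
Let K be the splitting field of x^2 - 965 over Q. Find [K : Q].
[K : Q] = 2

f(x) = x^2 - 965 factors as (x - √965)(x + √965). The splitting field is K = Q(√965). Since 965 is squarefree and > 1, it is not a perfect square, so x^2 - 965 is irreducible over Q and [Q(√965) : Q] = 2. Hence [K : Q] = 2.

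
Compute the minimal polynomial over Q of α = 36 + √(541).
m_α(x) = x^2 - 72x + 755

From α - 36 = √(541), squaring gives (α - 36)^2 = 541, i.e. α^2 - 72α + 1296 = 541, so α^2 - 72α + 755 = 0. The discriminant of x^2 - 72x + 755 is (-72)^2 - 4·(755) = 5184 - 3020 = 2164, and 4·(541) is not a perfect square in Q since 541 is squarefree and ≠ 1. Hence x^2 - 72x + 755 is irreducible over Q and is the minimal polynomial of α.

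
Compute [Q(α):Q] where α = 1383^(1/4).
[Q(α):Q] = 4

α is a root of x^4 - 1383. By Eisenstein's criterion at the prime p = 3 (which divides the constant term 1383 but p^2 = 9 does not, since 1383 is squarefree), x^4 - 1383 is irreducible over Q. Hence [Q(α):Q] = 4.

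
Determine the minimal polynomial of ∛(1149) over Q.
m_α(x) = x^3 - 1149

α satisfies α^3 = 1149, so x^3 - 1149 annihilates α. By the rational root test, a rational root p/q (in lowest terms) of x^3 - 1149 would satisfy p^3 = 1149 q^3, forcing q = 1 and p^3 = 1149; but 1149 is not a perfect cube, contradiction. A monic cubic over Q with no rational root is irreducible (any nontrivial factorization would include a linear factor). Hence x^3 - 1149 is the minimal polynomial of α, and in particular [Q(α):Q] = 3.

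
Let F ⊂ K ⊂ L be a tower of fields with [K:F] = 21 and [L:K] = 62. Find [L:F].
[L:F] = 1302

The tower law says that for any tower of field extensions F ⊂ K ⊂ L with finite degrees, [L:F] = [L:K] · [K:F]. Here this gives [L:F] = 62 · 21 = 1302.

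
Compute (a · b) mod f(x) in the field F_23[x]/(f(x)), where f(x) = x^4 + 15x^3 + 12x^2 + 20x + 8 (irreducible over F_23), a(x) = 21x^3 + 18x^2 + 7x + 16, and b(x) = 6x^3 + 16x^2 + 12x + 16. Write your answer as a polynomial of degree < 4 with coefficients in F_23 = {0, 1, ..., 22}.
a · b ≡ 18x^3 + 13x^2 + 6 (mod f(x))

Multiply in F_23[x]: a(x)·b(x) = (21x^3 + 18x^2 + 7x + 16)·(6x^3 + 16x^2 + 12x + 16) = 11x^6 + 7x^5 + 7x^4 + x^3 + 7x^2 + 5x + 3. This has degree ≥ 4, so divide by f(x) over F_23: 11x^6 + 7x^5 + 7x^4 + x^3 + 7x^2 + 5x + 3 = (11x^2 + 3x + 14)·(x^4 + 15x^3 + 12x^2 + 20x + 8) + (18x^3 + 13x^2 + 6). Hence a·b ≡ 18x^3 + 13x^2 + 6 (mod f). (F_23[x]/(f) is a field with 23^4 = 279841 elements since f is irreducible of degree 4.)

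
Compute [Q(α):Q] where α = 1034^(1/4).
[Q(α):Q] = 4

α is a root of x^4 - 1034. By Eisenstein's criterion at the prime p = 2 (which divides the constant term 1034 but p^2 = 4 does not, since 1034 is squarefree), x^4 - 1034 is irreducible over Q. Hence [Q(α):Q] = 4.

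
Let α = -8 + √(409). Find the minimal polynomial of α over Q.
m_α(x) = x^2 + 16x - 345

From α + 8 = √(409), squaring gives (α + 8)^2 = 409, i.e. α^2 + 16α + 64 = 409, so α^2 + 16α - 345 = 0. The discriminant of x^2 + 16x - 345 is (16)^2 - 4·(-345) = 256 + 1380 = 1636, and 4·(409) is not a perfect square in Q since 409 is squarefree and ≠ 1. Hence x^2 + 16x - 345 is irreducible over Q and is the minimal polynomial of α.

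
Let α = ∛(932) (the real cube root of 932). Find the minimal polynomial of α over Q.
m_α(x) = x^3 - 932

α satisfies α^3 = 932, so x^3 - 932 annihilates α. By the rational root test, a rational root p/q (in lowest terms) of x^3 - 932 would satisfy p^3 = 932 q^3, forcing q = 1 and p^3 = 932; but 932 is not a perfect cube, contradiction. A monic cubic over Q with no rational root is irreducible (any nontrivial factorization would include a linear factor). Hence x^3 - 932 is the minimal polynomial of α, and in particular [Q(α):Q] = 3.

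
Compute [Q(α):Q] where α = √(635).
[Q(α):Q] = 2

[Q(α):Q] equals the degree of the minimal polynomial of α. Here α^2 = 635 and x^2 - 635 is irreducible (d = 635 is squarefree, ≠ 1, hence not a square), so deg(m_α) = 2. Thus [Q(α):Q] = 2.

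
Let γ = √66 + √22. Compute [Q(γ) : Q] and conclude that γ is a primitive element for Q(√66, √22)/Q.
[Q(γ) : Q] = 4 (equivalently, Q(γ) = Q(√66, √22))

Obviously Q(γ) ⊆ Q(√66, √22), and [Q(√66, √22):Q] = 4 (since 66, 22 are distinct squarefree integers > 1 with 1452 not a perfect square). To show equality we compute the minimal polynomial of γ. From γ = √66 + √22: γ^2 = 66 + 2√(1452) + 22 = 88 + 2√(1452), so γ^2 - 88 = 2√(1452); squaring, (γ^2 - 88)^2 = 4·1452, i.e. γ^4 - 176γ^2 + 7744 - 5808 = 0, i.e. γ^4 - 176γ^2 + 1936 = 0. So γ is a root of x^4 - 176x^2 + 1936. This polynomial is irreducible over Q: it has no rational root (each ±√66 ± √22 is irrational), and any factorization into two quadratics over Q would force √(1452) ∈ Q (pairing opposite roots) or √66, √22 ∈ Q (other pairings), all impossible. Hence [Q(γ):Q] = 4 = [Q(√66, √22):Q], so Q(γ) = Q(√66, √22).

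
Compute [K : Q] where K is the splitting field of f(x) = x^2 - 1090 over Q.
[K : Q] = 2

f(x) = x^2 - 1090 factors as (x - √1090)(x + √1090). The splitting field is K = Q(√1090). Since 1090 is squarefree and > 1, it is not a perfect square, so x^2 - 1090 is irreducible over Q and [Q(√1090) : Q] = 2. Hence [K : Q] = 2.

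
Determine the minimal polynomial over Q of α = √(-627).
m_α(x) = x^2 + 627

α satisfies α^2 + 627 = 0, so x^2 + 627 annihilates α. Since d = -627 is squarefree and ≠ 1, it is not a perfect square in Q, so x^2 + 627 has no rational root and is therefore irreducible over Q (a degree-2 polynomial over a field is irreducible iff it has no root). Hence m_α(x) = x^2 + 627.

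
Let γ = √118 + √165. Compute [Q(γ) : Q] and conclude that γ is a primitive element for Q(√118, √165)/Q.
[Q(γ) : Q] = 4 (equivalently, Q(γ) = Q(√118, √165))

Obviously Q(γ) ⊆ Q(√118, √165), and [Q(√118, √165):Q] = 4 (since 118, 165 are distinct squarefree integers > 1 with 19470 not a perfect square). To show equality we compute the minimal polynomial of γ. From γ = √118 + √165: γ^2 = 118 + 2√(19470) + 165 = 283 + 2√(19470), so γ^2 - 283 = 2√(19470); squaring, (γ^2 - 283)^2 = 4·19470, i.e. γ^4 - 566γ^2 + 80089 - 77880 = 0, i.e. γ^4 - 566γ^2 + 2209 = 0. So γ is a root of x^4 - 566x^2 + 2209. This polynomial is irreducible over Q: it has no rational root (each ±√118 ± √165 is irrational), and any factorization into two quadratics over Q would force √(19470) ∈ Q (pairing opposite roots) or √118, √165 ∈ Q (other pairings), all impossible. Hence [Q(γ):Q] = 4 = [Q(√118, √165):Q], so Q(γ) = Q(√118, √165).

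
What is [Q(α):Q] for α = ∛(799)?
[Q(α):Q] = 3

The minimal polynomial of α is x^3 - 799, irreducible over Q since 799 is not a perfect cube (so x^3 - 799 has no rational root). Hence [Q(α):Q] = deg(m_α) = 3.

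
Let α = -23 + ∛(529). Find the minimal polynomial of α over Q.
m_α(x) = x^3 + 69x^2 + 1587x + 11638

Set β = α + 23 = ∛(529), so β^3 = 529. Then (α + 23)^3 - 529 = 0, i.e. α is a root of g(x) = (x + 23)^3 - 529 = x^3 + 69x^2 + 1587x + 11638. Since g(x) = h(x + 23) where h(x) = x^3 - 529, and h is irreducible over Q (because 529 is not a perfect cube, so h has no rational root, and a monic cubic with no rational root is irreducible), g is also irreducible (irreducibility is preserved under the substitution x → x + 23). Hence m_α(x) = x^3 + 69x^2 + 1587x + 11638.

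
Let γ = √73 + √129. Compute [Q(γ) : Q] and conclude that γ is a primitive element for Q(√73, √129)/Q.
[Q(γ) : Q] = 4 (equivalently, Q(γ) = Q(√73, √129))

Obviously Q(γ) ⊆ Q(√73, √129), and [Q(√73, √129):Q] = 4 (since 73, 129 are distinct squarefree integers > 1 with 9417 not a perfect square). To show equality we compute the minimal polynomial of γ. From γ = √73 + √129: γ^2 = 73 + 2√(9417) + 129 = 202 + 2√(9417), so γ^2 - 202 = 2√(9417); squaring, (γ^2 - 202)^2 = 4·9417, i.e. γ^4 - 404γ^2 + 40804 - 37668 = 0, i.e. γ^4 - 404γ^2 + 3136 = 0. So γ is a root of x^4 - 404x^2 + 3136. This polynomial is irreducible over Q: it has no rational root (each ±√73 ± √129 is irrational), and any factorization into two quadratics over Q would force √(9417) ∈ Q (pairing opposite roots) or √73, √129 ∈ Q (other pairings), all impossible. Hence [Q(γ):Q] = 4 = [Q(√73, √129):Q], so Q(γ) = Q(√73, √129).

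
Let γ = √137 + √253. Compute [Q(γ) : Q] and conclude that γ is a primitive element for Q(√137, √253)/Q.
[Q(γ) : Q] = 4 (equivalently, Q(γ) = Q(√137, √253))

Obviously Q(γ) ⊆ Q(√137, √253), and [Q(√137, √253):Q] = 4 (since 137, 253 are distinct squarefree integers > 1 with 34661 not a perfect square). To show equality we compute the minimal polynomial of γ. From γ = √137 + √253: γ^2 = 137 + 2√(34661) + 253 = 390 + 2√(34661), so γ^2 - 390 = 2√(34661); squaring, (γ^2 - 390)^2 = 4·34661, i.e. γ^4 - 780γ^2 + 152100 - 138644 = 0, i.e. γ^4 - 780γ^2 + 13456 = 0. So γ is a root of x^4 - 780x^2 + 13456. This polynomial is irreducible over Q: it has no rational root (each ±√137 ± √253 is irrational), and any factorization into two quadratics over Q would force √(34661) ∈ Q (pairing opposite roots) or √137, √253 ∈ Q (other pairings), all impossible. Hence [Q(γ):Q] = 4 = [Q(√137, √253):Q], so Q(γ) = Q(√137, √253).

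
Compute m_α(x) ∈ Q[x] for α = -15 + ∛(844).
m_α(x) = x^3 + 45x^2 + 675x + 2531

Set β = α + 15 = ∛(844), so β^3 = 844. Then (α + 15)^3 - 844 = 0, i.e. α is a root of g(x) = (x + 15)^3 - 844 = x^3 + 45x^2 + 675x + 2531. Since g(x) = h(x + 15) where h(x) = x^3 - 844, and h is irreducible over Q (because 844 is not a perfect cube, so h has no rational root, and a monic cubic with no rational root is irreducible), g is also irreducible (irreducibility is preserved under the substitution x → x + 15). Hence m_α(x) = x^3 + 45x^2 + 675x + 2531.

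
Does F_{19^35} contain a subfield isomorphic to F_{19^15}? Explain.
No: F_{19^15} is not a subfield of F_{19^35}

F_{p^m} embeds in F_{p^n} iff m | n. Here 15 ∤ 35 (since 35 = 2·15 + 5 with remainder 5 ≠ 0), so F_{19^15} is not a subfield of F_{19^35}. Equivalently: if it were, the tower law would give 15 = [F_{19^15}:F_19] dividing [F_{19^35}:F_19] = 35, contradiction.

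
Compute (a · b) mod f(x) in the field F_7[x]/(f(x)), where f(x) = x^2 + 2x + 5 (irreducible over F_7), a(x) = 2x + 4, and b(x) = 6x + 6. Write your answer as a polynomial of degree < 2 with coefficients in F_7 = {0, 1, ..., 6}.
a · b ≡ 5x + 6 (mod f(x))

Multiply in F_7[x]: a(x)·b(x) = (2x + 4)·(6x + 6) = 5x^2 + x + 3. This has degree ≥ 2, so divide by f(x) over F_7: 5x^2 + x + 3 = (5)·(x^2 + 2x + 5) + (5x + 6). Hence a·b ≡ 5x + 6 (mod f). (F_7[x]/(f) is a field with 7^2 = 49 elements since f is irreducible of degree 2.)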